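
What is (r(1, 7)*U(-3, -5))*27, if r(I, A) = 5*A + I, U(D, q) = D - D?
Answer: 0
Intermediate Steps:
U(D, q) = 0
r(I, A) = I + 5*A
(r(1, 7)*U(-3, -5))*27 = ((1 + 5*7)*0)*27 = ((1 + 35)*0)*27 = (36*0)*27 = 0*27 = 0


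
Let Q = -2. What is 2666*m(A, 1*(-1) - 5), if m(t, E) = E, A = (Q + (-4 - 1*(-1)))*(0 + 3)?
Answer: -15996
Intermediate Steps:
A = -15 (A = (-2 + (-4 - 1*(-1)))*(0 + 3) = (-2 + (-4 + 1))*3 = (-2 - 3)*3 = -5*3 = -15)
2666*m(A, 1*(-1) - 5) = 2666*(1*(-1) - 5) = 2666*(-1 - 5) = 2666*(-6) = -15996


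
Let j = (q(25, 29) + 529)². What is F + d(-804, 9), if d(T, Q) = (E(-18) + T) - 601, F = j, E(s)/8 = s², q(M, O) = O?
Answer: 312551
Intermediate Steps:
E(s) = 8*s²
j = 311364 (j = (29 + 529)² = 558² = 311364)
F = 311364
d(T, Q) = 1991 + T (d(T, Q) = (8*(-18)² + T) - 601 = (8*324 + T) - 601 = (2592 + T) - 601 = 1991 + T)
F + d(-804, 9) = 311364 + (1991 - 804) = 311364 + 1187 = 312551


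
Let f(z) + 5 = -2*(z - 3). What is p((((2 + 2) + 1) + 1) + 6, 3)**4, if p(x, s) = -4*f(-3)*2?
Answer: 9834496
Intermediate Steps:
f(z) = 1 - 2*z (f(z) = -5 - 2*(z - 3) = -5 - 2*(-3 + z) = -5 + (6 - 2*z) = 1 - 2*z)
p(x, s) = -56 (p(x, s) = -4*(1 - 2*(-3))*2 = -4*(1 + 6)*2 = -4*7*2 = -28*2 = -56)
p((((2 + 2) + 1) + 1) + 6, 3)**4 = (-56)**4 = 9834496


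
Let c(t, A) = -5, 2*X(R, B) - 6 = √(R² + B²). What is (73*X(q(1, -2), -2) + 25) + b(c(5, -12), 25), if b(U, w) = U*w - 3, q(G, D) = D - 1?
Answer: 116 + 73*√13/2 ≈ 247.60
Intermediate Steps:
q(G, D) = -1 + D
X(R, B) = 3 + √(B² + R²)/2 (X(R, B) = 3 + √(R² + B²)/2 = 3 + √(B² + R²)/2)
b(U, w) = -3 + U*w
(73*X(q(1, -2), -2) + 25) + b(c(5, -12), 25) = (73*(3 + √((-2)² + (-1 - 2)²)/2) + 25) + (-3 - 5*25) = (73*(3 + √(4 + (-3)²)/2) + 25) + (-3 - 125) = (73*(3 + √(4 + 9)/2) + 25) - 128 = (73*(3 + √13/2) + 25) - 128 = ((219 + 73*√13/2) + 25) - 128 = (244 + 73*√13/2) - 128 = 116 + 73*√13/2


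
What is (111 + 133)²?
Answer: 59536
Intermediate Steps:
(111 + 133)² = 244² = 59536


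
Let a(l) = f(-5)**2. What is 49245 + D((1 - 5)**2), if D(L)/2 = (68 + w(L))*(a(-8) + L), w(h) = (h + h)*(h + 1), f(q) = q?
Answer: 99429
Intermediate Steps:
a(l) = 25 (a(l) = (-5)**2 = 25)
w(h) = 2*h*(1 + h) (w(h) = (2*h)*(1 + h) = 2*h*(1 + h))
D(L) = 2*(25 + L)*(68 + 2*L*(1 + L)) (D(L) = 2*((68 + 2*L*(1 + L))*(25 + L)) = 2*((25 + L)*(68 + 2*L*(1 + L))) = 2*(25 + L)*(68 + 2*L*(1 + L)))
49245 + D((1 - 5)**2) = 49245 + (3400 + 4*((1 - 5)**2)**3 + 104*((1 - 5)**2)**2 + 236*(1 - 5)**2) = 49245 + (3400 + 4*((-4)**2)**3 + 104*((-4)**2)**2 + 236*(-4)**2) = 49245 + (3400 + 4*16**3 + 104*16**2 + 236*16) = 49245 + (3400 + 4*4096 + 104*256 + 3776) = 49245 + (3400 + 16384 + 26624 + 3776) = 49245 + 50184 = 99429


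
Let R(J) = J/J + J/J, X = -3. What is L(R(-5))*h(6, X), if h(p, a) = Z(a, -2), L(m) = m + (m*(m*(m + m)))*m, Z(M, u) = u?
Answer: -68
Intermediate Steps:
R(J) = 2 (R(J) = 1 + 1 = 2)
L(m) = m + 2*m⁴ (L(m) = m + (m*(m*(2*m)))*m = m + (m*(2*m²))*m = m + (2*m³)*m = m + 2*m⁴)
h(p, a) = -2
L(R(-5))*h(6, X) = (2 + 2*2⁴)*(-2) = (2 + 2*16)*(-2) = (2 + 32)*(-2) = 34*(-2) = -68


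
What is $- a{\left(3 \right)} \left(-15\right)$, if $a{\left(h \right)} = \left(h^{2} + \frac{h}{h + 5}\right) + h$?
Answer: $\frac{1485}{8} \approx 185.63$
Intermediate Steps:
$a{\left(h \right)} = h + h^{2} + \frac{h}{5 + h}$ ($a{\left(h \right)} = \left(h^{2} + \frac{h}{5 + h}\right) + h = h + h^{2} + \frac{h}{5 + h}$)
$- a{\left(3 \right)} \left(-15\right) = - \frac{3 \left(6 + 3^{2} + 6 \cdot 3\right)}{5 + 3} \left(-15\right) = - \frac{3 \left(6 + 9 + 18\right)}{8} \left(-15\right) = - \frac{3 \cdot 33}{8} \left(-15\right) = \left(-1\right) \frac{99}{8} \left(-15\right) = \left(- \frac{99}{8}\right) \left(-15\right) = \frac{1485}{8}$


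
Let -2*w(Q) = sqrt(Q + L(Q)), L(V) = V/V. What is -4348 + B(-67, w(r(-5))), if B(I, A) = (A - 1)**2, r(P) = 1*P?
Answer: -4348 + 2*I ≈ -4348.0 + 2.0*I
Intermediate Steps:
L(V) = 1
r(P) = P
w(Q) = -sqrt(1 + Q)/2 (w(Q) = -sqrt(Q + 1)/2 = -sqrt(1 + Q)/2)
B(I, A) = (-1 + A)**2
-4348 + B(-67, w(r(-5))) = -4348 + (-1 - sqrt(1 - 5)/2)**2 = -4348 + (-1 - I)**2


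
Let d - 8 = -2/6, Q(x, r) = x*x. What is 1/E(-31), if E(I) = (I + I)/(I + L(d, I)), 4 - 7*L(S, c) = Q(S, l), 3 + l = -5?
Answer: 1223/1953 ≈ 0.62622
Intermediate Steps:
l = -8 (l = -3 - 5 = -8)
Q(x, r) = x**2
d = 23/3 (d = 8 - 2/6 = 8 - 2*1/6 = 8 - 1/3 = 23/3 ≈ 7.6667)
L(S, c) = 4/7 - S**2/7
E(I) = 2*I/(-493/63 + I) (E(I) = (I + I)/(I + (4/7 - (23/3)**2/7)) = (2*I)/(I + (4/7 - 1/7*529/9)) = (2*I)/(I + (4/7 - 529/63)) = (2*I)/(I - 493/63) = (2*I)/(-493/63 + I) = 2*I/(-493/63 + I))
1/E(-31) = 1/(126*(-31)/(-493 + 63*(-31))) = 1/(126*(-31)/(-493 - 1953)) = 1/(126*(-31)/(-2446)) = 1/(126*(-31)*(-1/2446)) = 1/(1953/1223) = 1223/1953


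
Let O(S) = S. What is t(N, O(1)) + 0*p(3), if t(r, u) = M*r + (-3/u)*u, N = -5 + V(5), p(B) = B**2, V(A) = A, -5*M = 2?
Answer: -3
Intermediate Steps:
M = -2/5 (M = -1/5*2 = -2/5 ≈ -0.40000)
N = 0 (N = -5 + 5 = 0)
t(r, u) = -3 - 2*r/5 (t(r, u) = -2*r/5 + (-3/u)*u = -2*r/5 - 3 = -3 - 2*r/5)
t(N, O(1)) + 0*p(3) = (-3 - 2/5*0) + 0*3**2 = (-3 + 0) + 0*9 = -3 + 0 = -3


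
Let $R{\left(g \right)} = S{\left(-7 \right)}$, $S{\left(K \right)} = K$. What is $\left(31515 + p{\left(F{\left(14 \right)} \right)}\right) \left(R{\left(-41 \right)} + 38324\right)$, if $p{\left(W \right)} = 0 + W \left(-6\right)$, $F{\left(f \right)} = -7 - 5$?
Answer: $1210319079$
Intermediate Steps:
$F{\left(f \right)} = -12$ ($F{\left(f \right)} = -7 - 5 = -12$)
$R{\left(g \right)} = -7$
$p{\left(W \right)} = - 6 W$ ($p{\left(W \right)} = 0 - 6 W = - 6 W$)
$\left(31515 + p{\left(F{\left(14 \right)} \right)}\right) \left(R{\left(-41 \right)} + 38324\right) = \left(31515 - -72\right) \left(-7 + 38324\right) = \left(31515 + 72\right) 38317 = 31587 \cdot 38317 = 1210319079$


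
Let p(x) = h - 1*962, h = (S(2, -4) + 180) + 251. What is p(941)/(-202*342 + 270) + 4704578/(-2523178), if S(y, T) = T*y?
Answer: -161190418775/86814985446 ≈ -1.8567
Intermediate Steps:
h = 423 (h = (-4*2 + 180) + 251 = (-8 + 180) + 251 = 172 + 251 = 423)
p(x) = -539 (p(x) = 423 - 1*962 = 423 - 962 = -539)
p(941)/(-202*342 + 270) + 4704578/(-2523178) = -539/(-202*342 + 270) + 4704578/(-2523178) = -539/(-69084 + 270) + 4704578*(-1/2523178) = -539/(-68814) - 2352289/1261589 = -539*(-1/68814) - 2352289/1261589 = 539/68814 - 2352289/1261589 = -161190418775/86814985446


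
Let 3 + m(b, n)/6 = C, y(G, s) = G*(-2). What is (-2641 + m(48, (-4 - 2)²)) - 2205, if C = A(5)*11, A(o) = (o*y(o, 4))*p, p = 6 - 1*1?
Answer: -21364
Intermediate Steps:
y(G, s) = -2*G
p = 5 (p = 6 - 1 = 5)
A(o) = -10*o² (A(o) = (o*(-2*o))*5 = -2*o²*5 = -10*o²)
C = -2750 (C = -10*5²*11 = -10*25*11 = -250*11 = -2750)
m(b, n) = -16518 (m(b, n) = -18 + 6*(-2750) = -18 - 16500 = -16518)
(-2641 + m(48, (-4 - 2)²)) - 2205 = (-2641 - 16518) - 2205 = -19159 - 2205 = -21364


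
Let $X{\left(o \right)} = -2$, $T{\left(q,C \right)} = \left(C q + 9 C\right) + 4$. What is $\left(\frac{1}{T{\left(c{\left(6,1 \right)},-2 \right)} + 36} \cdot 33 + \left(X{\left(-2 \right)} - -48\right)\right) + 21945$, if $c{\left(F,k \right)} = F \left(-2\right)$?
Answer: $\frac{1011619}{46} \approx 21992.0$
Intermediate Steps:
$c{\left(F,k \right)} = - 2 F$
$T{\left(q,C \right)} = 4 + 9 C + C q$ ($T{\left(q,C \right)} = \left(9 C + C q\right) + 4 = 4 + 9 C + C q$)
$\left(\frac{1}{T{\left(c{\left(6,1 \right)},-2 \right)} + 36} \cdot 33 + \left(X{\left(-2 \right)} - -48\right)\right) + 21945 = \left(\frac{1}{\left(4 + 9 \left(-2\right) - 2 \left(\left(-2\right) 6\right)\right) + 36} \cdot 33 - -46\right) + 21945 = \left(\frac{1}{\left(4 - 18 - -24\right) + 36} \cdot 33 + \left(-2 + 48\right)\right) + 21945 = \left(\frac{1}{\left(4 - 18 + 24\right) + 36} \cdot 33 + 46\right) + 21945 = \left(\frac{1}{10 + 36} \cdot 33 + 46\right) + 21945 = \left(\frac{1}{46} \cdot 33 + 46\right) + 21945 = \left(\frac{33}{46} + 46\right) + 21945 = \frac{2149}{46} + 21945 = \frac{1011619}{46}$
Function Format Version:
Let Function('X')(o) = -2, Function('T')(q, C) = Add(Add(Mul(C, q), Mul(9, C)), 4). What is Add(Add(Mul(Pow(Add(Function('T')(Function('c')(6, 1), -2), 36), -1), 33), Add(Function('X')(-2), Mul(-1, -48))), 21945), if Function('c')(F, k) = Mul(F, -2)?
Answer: Rational(1011619, 46) ≈ 21992.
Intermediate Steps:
Function('c')(F, k) = Mul(-2, F)
Function('T')(q, C) = Add(4, Mul(9, C), Mul(C, q)) (Function('T')(q, C) = Add(Add(Mul(9, C), Mul(C, q)), 4) = Add(4, Mul(9, C), Mul(C, q)))
Add(Add(Mul(Pow(Add(Function('T')(Function('c')(6, 1), -2), 36), -1), 33), Add(Function('X')(-2), Mul(-1, -48))), 21945) = Add(Add(Mul(Pow(Add(Add(4, Mul(9, -2), Mul(-2, Mul(-2, 6))), 36), -1), 33), Add(-2, Mul(-1, -48))), 21945) = Add(Add(Mul(Pow(Add(Add(4, -18, Mul(-2, -12)), 36), -1), 33), Add(-2, 48)), 21945) = Add(Add(Mul(Pow(Add(Add(4, -18, 24), 36), -1), 33), 46), 21945) = Add(Add(Mul(Pow(Add(10, 36), -1), 33), 46), 21945) = Add(Add(Mul(Pow(46, -1), 33), 46), 21945) = Add(Add(Mul(Rational(1, 46), 33), 46), 21945) = Add(Add(Rational(33, 46), 46), 21945) = Add(Rational(2149, 46), 21945) = Rational(1011619, 46)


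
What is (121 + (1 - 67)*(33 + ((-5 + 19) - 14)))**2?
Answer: 4231249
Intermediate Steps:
(121 + (1 - 67)*(33 + ((-5 + 19) - 14)))**2 = (121 - 66*(33 + (14 - 14)))**2 = (121 - 66*(33 + 0))**2 = (121 - 66*33)**2 = (121 - 2178)**2 = (-2057)**2 = 4231249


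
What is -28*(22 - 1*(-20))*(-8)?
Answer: 9408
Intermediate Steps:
-28*(22 - 1*(-20))*(-8) = -28*(22 + 20)*(-8) = -28*42*(-8) = -1176*(-8) = 9408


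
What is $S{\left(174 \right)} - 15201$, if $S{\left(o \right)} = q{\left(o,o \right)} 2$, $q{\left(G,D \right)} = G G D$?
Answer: $10520847$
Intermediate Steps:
$q{\left(G,D \right)} = D G^{2}$ ($q{\left(G,D \right)} = G^{2} D = D G^{2}$)
$S{\left(o \right)} = 2 o^{3}$ ($S{\left(o \right)} = o o^{2} \cdot 2 = o^{3} \cdot 2 = 2 o^{3}$)
$S{\left(174 \right)} - 15201 = 2 \cdot 174^{3} - 15201 = 2 \cdot 5268024 - 15201 = 10536048 - 15201 = 10520847$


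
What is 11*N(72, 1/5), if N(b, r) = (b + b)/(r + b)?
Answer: 7920/361 ≈ 21.939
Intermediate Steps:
N(b, r) = 2*b/(b + r) (N(b, r) = (2*b)/(b + r) = 2*b/(b + r))
11*N(72, 1/5) = 11*(2*72/(72 + 1/5)) = 11*(2*72/(72 + ⅕)) = 11*(2*72/(361/5)) = 11*(2*72*(5/361)) = 11*(720/361) = 7920/361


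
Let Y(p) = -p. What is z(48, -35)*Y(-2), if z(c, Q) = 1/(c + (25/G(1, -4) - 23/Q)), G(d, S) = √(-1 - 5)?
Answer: 70*√6/(-875*I + 1703*√6) ≈ 0.039372 + 0.0082585*I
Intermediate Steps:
G(d, S) = I*√6 (G(d, S) = √(-6) = I*√6)
z(c, Q) = 1/(c - 23/Q - 25*I*√6/6) (z(c, Q) = 1/(c + (25/((I*√6)) - 23/Q)) = 1/(c + (25*(-I*√6/6) - 23/Q)) = 1/(c + (-25*I*√6/6 - 23/Q)) = 1/(c + (-23/Q - 25*I*√6/6)) = 1/(c - 23/Q - 25*I*√6/6))
z(48, -35)*Y(-2) = (-35*√6/(-23*√6 - 25*I*(-35) - 35*48*√6))*(-1*(-2)) = -35*√6/(-23*√6 + 875*I - 1680*√6)*2 = -35*√6/(-1703*√6 + 875*I)*2 = -70*√6/(-1703*√6 + 875*I)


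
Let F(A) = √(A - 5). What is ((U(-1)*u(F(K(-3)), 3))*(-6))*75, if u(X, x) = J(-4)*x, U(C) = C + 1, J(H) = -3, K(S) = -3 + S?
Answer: 0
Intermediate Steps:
F(A) = √(-5 + A)
U(C) = 1 + C
u(X, x) = -3*x
((U(-1)*u(F(K(-3)), 3))*(-6))*75 = (((1 - 1)*(-3*3))*(-6))*75 = ((0*(-9))*(-6))*75 = (0*(-6))*75 = 0*75 = 0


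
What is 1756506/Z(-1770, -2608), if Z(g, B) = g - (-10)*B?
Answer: -878253/13925 ≈ -63.070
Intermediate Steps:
Z(g, B) = g + 10*B
1756506/Z(-1770, -2608) = 1756506/(-1770 + 10*(-2608)) = 1756506/(-1770 - 26080) = 1756506/(-27850) = 1756506*(-1/27850) = -878253/13925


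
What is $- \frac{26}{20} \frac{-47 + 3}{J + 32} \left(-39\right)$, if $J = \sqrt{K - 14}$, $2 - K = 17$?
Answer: $- \frac{9152}{135} + \frac{286 i \sqrt{29}}{135} \approx -67.793 + 11.409 i$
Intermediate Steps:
$K = -15$ ($K = 2 - 17 = -15$)
$J = i \sqrt{29}$ ($J = \sqrt{-15 - 14} = \sqrt{-29} = i \sqrt{29} \approx 5.3852 i$)
$- \frac{26}{20} \frac{-47 + 3}{J + 32} \left(-39\right) = - \frac{26}{20} \frac{-47 + 3}{i \sqrt{29} + 32} \left(-39\right) = \left(-26\right) \frac{1}{20} \left(- \frac{44}{32 + i \sqrt{29}}\right) \left(-39\right) = - \frac{13 \left(- \frac{44}{32 + i \sqrt{29}}\right)}{10} \left(-39\right) = \frac{286}{5 \left(32 + i \sqrt{29}\right)} \left(-39\right) = - \frac{11154}{5 \left(32 + i \sqrt{29}\right)}$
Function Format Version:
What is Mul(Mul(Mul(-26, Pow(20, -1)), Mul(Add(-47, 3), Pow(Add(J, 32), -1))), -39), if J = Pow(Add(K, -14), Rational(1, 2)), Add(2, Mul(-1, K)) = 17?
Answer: Add(Rational(-9152, 135), Mul(Rational(286, 135), I, Pow(29, Rational(1, 2)))) ≈ Add(-67.793, Mul(11.409, I))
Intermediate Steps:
K = -15 (K = Add(2, Mul(-1, 17)) = Add(2, -17) = -15)
J = Mul(I, Pow(29, Rational(1, 2))) (J = Pow(Add(-15, -14), Rational(1, 2)) = Pow(-29, Rational(1, 2)) = Mul(I, Pow(29, Rational(1, 2))) ≈ Mul(5.3852, I))
Mul(Mul(Mul(-26, Pow(20, -1)), Mul(Add(-47, 3), Pow(Add(J, 32), -1))), -39) = Mul(Mul(Mul(-26, Pow(20, -1)), Mul(Add(-47, 3), Pow(Add(Mul(I, Pow(29, Rational(1, 2))), 32), -1))), -39) = Mul(Mul(Mul(-26, Rational(1, 20)), Mul(-44, Pow(Add(32, Mul(I, Pow(29, Rational(1, 2)))), -1))), -39) = Mul(Mul(Rational(-13, 10), Mul(-44, Pow(Add(32, Mul(I, Pow(29, Rational(1, 2)))), -1))), -39) = Mul(Mul(Rational(286, 5), Pow(Add(32, Mul(I, Pow(29, Rational(1, 2)))), -1)), -39) = Mul(Rational(-11154, 5), Pow(Add(32, Mul(I, Pow(29, Rational(1, 2)))), -1))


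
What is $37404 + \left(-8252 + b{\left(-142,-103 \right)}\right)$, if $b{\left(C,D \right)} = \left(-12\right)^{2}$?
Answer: $29296$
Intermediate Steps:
$b{\left(C,D \right)} = 144$
$37404 + \left(-8252 + b{\left(-142,-103 \right)}\right) = 37404 + \left(-8252 + 144\right) = 37404 - 8108 = 29296$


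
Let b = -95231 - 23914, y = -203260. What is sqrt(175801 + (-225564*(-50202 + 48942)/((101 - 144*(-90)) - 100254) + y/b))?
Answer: sqrt(4407434716125321746949)/159824769 ≈ 415.38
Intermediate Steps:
b = -119145
sqrt(175801 + (-225564*(-50202 + 48942)/((101 - 144*(-90)) - 100254) + y/b)) = sqrt(175801 + (-225564*(-50202 + 48942)/((101 - 144*(-90)) - 100254) - 203260/(-119145))) = sqrt(175801 + (-225564*(-1260/((101 + 12960) - 100254)) - 203260*(-1/119145))) = sqrt(175801 + (-225564*(-1260/(13061 - 100254)) + 40652/23829)) = sqrt(175801 + (-225564/((-87193*(-1/1260))) + 40652/23829)) = sqrt(175801 + (-225564/87193/1260 + 40652/23829)) = sqrt(175801 + (-225564*1260/87193 + 40652/23829)) = sqrt(175801 + (-284210640/87193 + 40652/23829)) = sqrt(175801 - 6768910770724/2077721997) = sqrt(358496694023873/2077721997) = sqrt(4407434716125321746949)/159824769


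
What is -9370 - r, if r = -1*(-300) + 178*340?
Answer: -70190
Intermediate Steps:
r = 60820 (r = 300 + 60520 = 60820)
-9370 - r = -9370 - 1*60820 = -9370 - 60820 = -70190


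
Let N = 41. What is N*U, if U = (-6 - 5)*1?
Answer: -451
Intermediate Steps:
U = -11 (U = -11*1 = -11)
N*U = 41*(-11) = -451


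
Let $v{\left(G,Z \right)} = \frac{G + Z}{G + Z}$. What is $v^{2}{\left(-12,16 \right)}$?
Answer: $1$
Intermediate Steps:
$v{\left(G,Z \right)} = 1$
$v^{2}{\left(-12,16 \right)} = 1^{2} = 1$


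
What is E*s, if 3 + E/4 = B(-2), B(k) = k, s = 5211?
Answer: -104220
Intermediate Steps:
E = -20 (E = -12 + 4*(-2) = -12 - 8 = -20)
E*s = -20*5211 = -104220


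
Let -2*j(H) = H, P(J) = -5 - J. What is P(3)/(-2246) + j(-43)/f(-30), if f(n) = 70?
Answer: 48849/157220 ≈ 0.31070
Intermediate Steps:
j(H) = -H/2
P(3)/(-2246) + j(-43)/f(-30) = (-5 - 1*3)/(-2246) - ½*(-43)/70 = (-5 - 3)*(-1/2246) + (43/2)*(1/70) = -8*(-1/2246) + 43/140 = 4/1123 + 43/140 = 48849/157220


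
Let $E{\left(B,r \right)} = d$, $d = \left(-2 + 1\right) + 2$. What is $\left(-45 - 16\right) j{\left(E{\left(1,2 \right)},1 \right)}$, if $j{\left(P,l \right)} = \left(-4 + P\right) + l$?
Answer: $122$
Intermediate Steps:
$d = 1$ ($d = -1 + 2 = 1$)
$E{\left(B,r \right)} = 1$
$j{\left(P,l \right)} = -4 + P + l$
$\left(-45 - 16\right) j{\left(E{\left(1,2 \right)},1 \right)} = \left(-45 - 16\right) \left(-4 + 1 + 1\right) = \left(-61\right) \left(-2\right) = 122$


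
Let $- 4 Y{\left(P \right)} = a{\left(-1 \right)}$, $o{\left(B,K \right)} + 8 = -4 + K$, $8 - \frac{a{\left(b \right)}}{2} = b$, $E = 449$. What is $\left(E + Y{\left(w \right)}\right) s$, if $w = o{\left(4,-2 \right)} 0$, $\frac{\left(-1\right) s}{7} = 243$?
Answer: $- \frac{1512189}{2} \approx -7.5609 \cdot 10^{5}$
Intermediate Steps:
$a{\left(b \right)} = 16 - 2 b$
$s = -1701$ ($s = \left(-7\right) 243 = -1701$)
$o{\left(B,K \right)} = -12 + K$ ($o{\left(B,K \right)} = -8 + \left(-4 + K\right) = -12 + K$)
$w = 0$ ($w = \left(-12 - 2\right) 0 = \left(-14\right) 0 = 0$)
$Y{\left(P \right)} = - \frac{9}{2}$ ($Y{\left(P \right)} = - \frac{16 - -2}{4} = - \frac{16 + 2}{4} = \left(- \frac{1}{4}\right) 18 = - \frac{9}{2}$)
$\left(E + Y{\left(w \right)}\right) s = \left(449 - \frac{9}{2}\right) \left(-1701\right) = \frac{889}{2} \left(-1701\right) = - \frac{1512189}{2}$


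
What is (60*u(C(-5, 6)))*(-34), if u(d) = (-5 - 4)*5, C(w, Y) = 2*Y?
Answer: 91800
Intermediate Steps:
u(d) = -45 (u(d) = -9*5 = -45)
(60*u(C(-5, 6)))*(-34) = (60*(-45))*(-34) = -2700*(-34) = 91800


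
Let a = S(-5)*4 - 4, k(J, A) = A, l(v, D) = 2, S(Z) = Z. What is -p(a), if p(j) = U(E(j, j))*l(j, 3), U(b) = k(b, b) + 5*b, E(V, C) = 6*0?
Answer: 0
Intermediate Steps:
E(V, C) = 0
U(b) = 6*b (U(b) = b + 5*b = 6*b)
a = -24 (a = -5*4 - 4 = -20 - 4 = -24)
p(j) = 0 (p(j) = (6*0)*2 = 0*2 = 0)
-p(a) = -1*0 = 0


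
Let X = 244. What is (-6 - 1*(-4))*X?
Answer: -488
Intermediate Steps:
(-6 - 1*(-4))*X = (-6 - 1*(-4))*244 = (-6 + 4)*244 = -2*244 = -488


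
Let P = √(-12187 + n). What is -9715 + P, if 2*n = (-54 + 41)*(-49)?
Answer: -9715 + I*√47474/2 ≈ -9715.0 + 108.94*I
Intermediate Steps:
n = 637/2 (n = ((-54 + 41)*(-49))/2 = (-13*(-49))/2 = (½)*637 = 637/2 ≈ 318.50)
P = I*√47474/2 (P = √(-12187 + 637/2) = √(-23737/2) = I*√47474/2 ≈ 108.94*I)
-9715 + P = -9715 + I*√47474/2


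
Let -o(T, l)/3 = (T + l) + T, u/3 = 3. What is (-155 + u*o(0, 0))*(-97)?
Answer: 15035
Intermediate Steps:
u = 9 (u = 3*3 = 9)
o(T, l) = -6*T - 3*l (o(T, l) = -3*((T + l) + T) = -3*(l + 2*T) = -6*T - 3*l)
(-155 + u*o(0, 0))*(-97) = (-155 + 9*(-6*0 - 3*0))*(-97) = (-155 + 9*(0 + 0))*(-97) = (-155 + 9*0)*(-97) = (-155 + 0)*(-97) = -155*(-97) = 15035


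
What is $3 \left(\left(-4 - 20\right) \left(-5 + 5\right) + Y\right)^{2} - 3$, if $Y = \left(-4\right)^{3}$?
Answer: $12285$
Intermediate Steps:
$Y = -64$
$3 \left(\left(-4 - 20\right) \left(-5 + 5\right) + Y\right)^{2} - 3 = 3 \left(\left(-4 - 20\right) \left(-5 + 5\right) - 64\right)^{2} - 3 = 3 \left(\left(-4 - 20\right) 0 - 64\right)^{2} - 3 = 3 \left(\left(-24\right) 0 - 64\right)^{2} - 3 = 3 \left(0 - 64\right)^{2} - 3 = 3 \left(-64\right)^{2} - 3 = 3 \cdot 4096 - 3 = 12288 - 3 = 12285$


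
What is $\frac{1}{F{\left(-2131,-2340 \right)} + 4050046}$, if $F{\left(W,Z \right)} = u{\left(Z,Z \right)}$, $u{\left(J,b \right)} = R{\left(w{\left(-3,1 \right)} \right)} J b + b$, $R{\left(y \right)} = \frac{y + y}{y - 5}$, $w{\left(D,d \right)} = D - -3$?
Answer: $\frac{1}{4047706} \approx 2.4705 \cdot 10^{-7}$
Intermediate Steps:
$w{\left(D,d \right)} = 3 + D$ ($w{\left(D,d \right)} = D + 3 = 3 + D$)
$R{\left(y \right)} = \frac{2 y}{-5 + y}$
$u{\left(J,b \right)} = b$ ($u{\left(J,b \right)} = \frac{2 \left(3 - 3\right)}{-5 + \left(3 - 3\right)} J b + b = 2 \cdot 0 \frac{1}{-5 + 0} J b + b = 2 \cdot 0 \frac{1}{-5} J b + b = 2 \cdot 0 \left(- \frac{1}{5}\right) J b + b = 0 J b + b = 0 b + b = 0 + b = b$)
$F{\left(W,Z \right)} = Z$
$\frac{1}{F{\left(-2131,-2340 \right)} + 4050046} = \frac{1}{-2340 + 4050046} = \frac{1}{4047706}$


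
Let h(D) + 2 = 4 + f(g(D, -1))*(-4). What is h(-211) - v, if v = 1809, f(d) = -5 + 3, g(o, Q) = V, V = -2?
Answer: -1799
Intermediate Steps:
g(o, Q) = -2
f(d) = -2
h(D) = 10 (h(D) = -2 + (4 - 2*(-4)) = -2 + (4 + 8) = -2 + 12 = 10)
h(-211) - v = 10 - 1*1809 = 10 - 1809 = -1799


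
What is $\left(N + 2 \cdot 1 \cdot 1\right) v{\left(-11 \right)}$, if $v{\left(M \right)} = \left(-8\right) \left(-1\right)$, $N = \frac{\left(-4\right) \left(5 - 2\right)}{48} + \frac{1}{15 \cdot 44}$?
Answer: $\frac{2312}{165} \approx 14.012$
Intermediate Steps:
$N = - \frac{41}{165}$ ($N = \left(-4\right) 3 \cdot \frac{1}{48} + \frac{1}{15} \cdot \frac{1}{44} = \left(-12\right) \frac{1}{48} + \frac{1}{660} = - \frac{1}{4} + \frac{1}{660} = - \frac{41}{165} \approx -0.24848$)
$v{\left(M \right)} = 8$
$\left(N + 2 \cdot 1 \cdot 1\right) v{\left(-11 \right)} = \left(- \frac{41}{165} + 2 \cdot 1 \cdot 1\right) 8 = \left(- \frac{41}{165} + 2 \cdot 1\right) 8 = \left(- \frac{41}{165} + 2\right) 8 = \frac{289}{165} \cdot 8 = \frac{2312}{165}$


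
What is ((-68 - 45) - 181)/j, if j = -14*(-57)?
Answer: -7/19 ≈ -0.36842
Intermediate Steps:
j = 798
((-68 - 45) - 181)/j = ((-68 - 45) - 181)/798 = (-113 - 181)*(1/798) = -294*1/798 = -7/19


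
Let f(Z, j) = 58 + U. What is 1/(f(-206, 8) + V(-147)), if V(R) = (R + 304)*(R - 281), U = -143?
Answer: -1/67281 ≈ -1.4863e-5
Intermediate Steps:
V(R) = (-281 + R)*(304 + R) (V(R) = (304 + R)*(-281 + R) = (-281 + R)*(304 + R))
f(Z, j) = -85 (f(Z, j) = 58 - 143 = -85)
1/(f(-206, 8) + V(-147)) = 1/(-85 + (-85424 + (-147)² + 23*(-147))) = 1/(-85 + (-85424 + 21609 - 3381)) = 1/(-85 - 67196) = 1/(-67281) = -1/67281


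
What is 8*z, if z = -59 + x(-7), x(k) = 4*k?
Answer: -696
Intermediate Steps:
z = -87 (z = -59 + 4*(-7) = -59 - 28 = -87)
8*z = 8*(-87) = -696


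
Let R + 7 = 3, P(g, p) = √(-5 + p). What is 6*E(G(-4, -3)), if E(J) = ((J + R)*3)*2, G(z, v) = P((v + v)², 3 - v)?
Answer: -108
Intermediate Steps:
G(z, v) = √(-2 - v) (G(z, v) = √(-5 + (3 - v)) = √(-2 - v))
R = -4 (R = -7 + 3 = -4)
E(J) = -24 + 6*J (E(J) = ((J - 4)*3)*2 = ((-4 + J)*3)*2 = (-12 + 3*J)*2 = -24 + 6*J)
6*E(G(-4, -3)) = 6*(-24 + 6*√(-2 - 1*(-3))) = 6*(-24 + 6*√(-2 + 3)) = 6*(-24 + 6*√1) = 6*(-24 + 6*1) = 6*(-24 + 6) = 6*(-18) = -108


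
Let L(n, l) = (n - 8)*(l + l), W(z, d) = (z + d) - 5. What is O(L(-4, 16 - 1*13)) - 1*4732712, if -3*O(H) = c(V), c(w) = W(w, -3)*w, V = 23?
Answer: -4732827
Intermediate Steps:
W(z, d) = -5 + d + z (W(z, d) = (d + z) - 5 = -5 + d + z)
c(w) = w*(-8 + w) (c(w) = (-5 - 3 + w)*w = (-8 + w)*w = w*(-8 + w))
L(n, l) = 2*l*(-8 + n) (L(n, l) = (-8 + n)*(2*l) = 2*l*(-8 + n))
O(H) = -115 (O(H) = -23*(-8 + 23)/3 = -23*15/3 = -⅓*345 = -115)
O(L(-4, 16 - 1*13)) - 1*4732712 = -115 - 1*4732712 = -115 - 4732712 = -4732827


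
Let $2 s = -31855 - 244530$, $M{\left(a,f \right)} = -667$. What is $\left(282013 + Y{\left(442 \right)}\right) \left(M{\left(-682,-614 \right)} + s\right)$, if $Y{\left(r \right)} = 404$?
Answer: $- \frac{78432566823}{2} \approx -3.9216 \cdot 10^{10}$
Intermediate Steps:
$s = - \frac{276385}{2}$ ($s = \frac{-31855 - 244530}{2} = \frac{1}{2} \left(-276385\right) = - \frac{276385}{2} \approx -1.3819 \cdot 10^{5}$)
$\left(282013 + Y{\left(442 \right)}\right) \left(M{\left(-682,-614 \right)} + s\right) = \left(282013 + 404\right) \left(-667 - \frac{276385}{2}\right) = 282417 \left(- \frac{277719}{2}\right) = - \frac{78432566823}{2}$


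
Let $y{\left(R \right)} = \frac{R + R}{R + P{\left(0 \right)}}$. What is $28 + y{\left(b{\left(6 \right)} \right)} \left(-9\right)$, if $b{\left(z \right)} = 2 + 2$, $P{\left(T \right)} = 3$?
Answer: $\frac{124}{7} \approx 17.714$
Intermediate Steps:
$b{\left(z \right)} = 4$
$y{\left(R \right)} = \frac{2 R}{3 + R}$ ($y{\left(R \right)} = \frac{R + R}{R + 3} = \frac{2 R}{3 + R}$)
$28 + y{\left(b{\left(6 \right)} \right)} \left(-9\right) = 28 + 2 \cdot 4 \frac{1}{3 + 4} \left(-9\right) = 28 + 2 \cdot 4 \cdot \frac{1}{7} \left(-9\right) = 28 + \frac{8}{7} \left(-9\right) = 28 - \frac{72}{7} = \frac{124}{7}$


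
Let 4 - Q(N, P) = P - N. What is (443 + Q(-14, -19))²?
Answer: 204304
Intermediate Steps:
Q(N, P) = 4 + N - P (Q(N, P) = 4 - (P - N) = 4 + (N - P) = 4 + N - P)
(443 + Q(-14, -19))² = (443 + (4 - 14 - 1*(-19)))² = (443 + (4 - 14 + 19))² = (443 + 9)² = 452² = 204304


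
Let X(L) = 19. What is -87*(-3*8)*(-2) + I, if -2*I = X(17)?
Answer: -8371/2 ≈ -4185.5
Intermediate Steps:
I = -19/2 (I = -½*19 = -19/2 ≈ -9.5000)
-87*(-3*8)*(-2) + I = -87*(-3*8)*(-2) - 19/2 = -(-2088)*(-2) - 19/2 = -87*48 - 19/2 = -4176 - 19/2 = -8371/2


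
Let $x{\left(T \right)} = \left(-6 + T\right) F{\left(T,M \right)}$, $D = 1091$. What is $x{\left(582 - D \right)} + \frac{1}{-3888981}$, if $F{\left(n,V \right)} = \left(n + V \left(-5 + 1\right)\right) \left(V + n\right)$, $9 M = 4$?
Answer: $- \frac{4682264649847324}{35000829} \approx -1.3378 \cdot 10^{8}$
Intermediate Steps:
$M = \frac{4}{9}$ ($M = \frac{1}{9} \cdot 4 = \frac{4}{9} \approx 0.44444$)
$F{\left(n,V \right)} = \left(V + n\right) \left(n - 4 V\right)$ ($F{\left(n,V \right)} = \left(n + V \left(-4\right)\right) \left(V + n\right) = \left(n - 4 V\right) \left(V + n\right) = \left(V + n\right) \left(n - 4 V\right)$)
$x{\left(T \right)} = \left(-6 + T\right) \left(- \frac{64}{81} + T^{2} - \frac{4 T}{3}\right)$ ($x{\left(T \right)} = \left(-6 + T\right) \left(T^{2} - 4 \left(\frac{4}{9}\right)^{2} - \frac{4 T}{3}\right) = \left(-6 + T\right) \left(T^{2} - \frac{64}{81} - \frac{4 T}{3}\right) = \left(-6 + T\right) \left(- \frac{64}{81} + T^{2} - \frac{4 T}{3}\right)$)
$x{\left(582 - D \right)} + \frac{1}{-3888981} = - \frac{\left(-6 + \left(582 - 1091\right)\right) \left(64 - 81 \left(582 - 1091\right)^{2} + 108 \left(582 - 1091\right)\right)}{81} + \frac{1}{-3888981} = - \frac{\left(-6 + \left(582 - 1091\right)\right) \left(64 - 81 \left(582 - 1091\right)^{2} + 108 \left(582 - 1091\right)\right)}{81} - \frac{1}{3888981} = - \frac{\left(-6 - 509\right) \left(64 - 81 \left(-509\right)^{2} + 108 \left(-509\right)\right)}{81} - \frac{1}{3888981} = \left(- \frac{1}{81}\right) \left(-515\right) \left(64 - 20985561 - 54972\right) - \frac{1}{3888981} = \left(- \frac{1}{81}\right) \left(-515\right) \left(-21040469\right) - \frac{1}{3888981} = - \frac{10835841535}{81} - \frac{1}{3888981} = - \frac{4682264649847324}{35000829}$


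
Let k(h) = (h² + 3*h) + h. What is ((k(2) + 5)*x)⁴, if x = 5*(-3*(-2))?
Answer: 67652010000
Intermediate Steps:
x = 30 (x = 5*6 = 30)
k(h) = h² + 4*h
((k(2) + 5)*x)⁴ = ((2*(4 + 2) + 5)*30)⁴ = ((2*6 + 5)*30)⁴ = ((12 + 5)*30)⁴ = (17*30)⁴ = 510⁴ = 67652010000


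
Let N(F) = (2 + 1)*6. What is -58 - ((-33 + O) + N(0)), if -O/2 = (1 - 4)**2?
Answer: -25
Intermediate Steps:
N(F) = 18 (N(F) = 3*6 = 18)
O = -18 (O = -2*(1 - 4)**2 = -2*(-3)**2 = -2*9 = -18)
-58 - ((-33 + O) + N(0)) = -58 - ((-33 - 18) + 18) = -58 - (-51 + 18) = -58 - 1*(-33) = -58 + 33 = -25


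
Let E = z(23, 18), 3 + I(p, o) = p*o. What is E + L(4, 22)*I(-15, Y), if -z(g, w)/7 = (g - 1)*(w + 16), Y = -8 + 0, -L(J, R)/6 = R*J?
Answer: -67012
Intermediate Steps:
L(J, R) = -6*J*R (L(J, R) = -6*R*J = -6*J*R)
Y = -8
I(p, o) = -3 + o*p (I(p, o) = -3 + p*o = -3 + o*p)
z(g, w) = -7*(-1 + g)*(16 + w) (z(g, w) = -7*(g - 1)*(w + 16) = -7*(-1 + g)*(16 + w))
E = -5236 (E = 112 - 112*23 + 7*18 - 7*23*18 = 112 - 2576 + 126 - 2898 = -5236)
E + L(4, 22)*I(-15, Y) = -5236 + (-6*4*22)*(-3 - 8*(-15)) = -5236 - 528*(-3 + 120) = -5236 - 528*117 = -5236 - 61776 = -67012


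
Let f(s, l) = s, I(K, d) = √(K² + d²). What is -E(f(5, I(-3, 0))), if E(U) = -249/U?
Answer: 249/5 ≈ 49.800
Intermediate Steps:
-E(f(5, I(-3, 0))) = -(-249)/5 = -1*(-249/5) = 249/5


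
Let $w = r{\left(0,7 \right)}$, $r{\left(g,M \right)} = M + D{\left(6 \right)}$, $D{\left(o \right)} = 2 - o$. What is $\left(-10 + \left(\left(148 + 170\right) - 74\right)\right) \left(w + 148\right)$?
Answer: $35334$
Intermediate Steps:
$r{\left(g,M \right)} = -4 + M$ ($r{\left(g,M \right)} = M + \left(2 - 6\right) = M - 4 = -4 + M$)
$w = 3$ ($w = -4 + 7 = 3$)
$\left(-10 + \left(\left(148 + 170\right) - 74\right)\right) \left(w + 148\right) = \left(-10 + \left(\left(148 + 170\right) - 74\right)\right) \left(3 + 148\right) = \left(-10 + \left(318 - 74\right)\right) 151 = \left(-10 + 244\right) 151 = 234 \cdot 151 = 35334$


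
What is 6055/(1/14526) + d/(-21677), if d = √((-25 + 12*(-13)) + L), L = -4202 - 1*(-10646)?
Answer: 87954930 - √6263/21677 ≈ 8.7955e+7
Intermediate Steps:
L = 6444 (L = -4202 + 10646 = 6444)
d = √6263 (d = √((-25 + 12*(-13)) + 6444) = √((-25 - 156) + 6444) = √(-181 + 6444) = √6263 ≈ 79.139)
6055/(1/14526) + d/(-21677) = 6055/(1/14526) + √6263/(-21677) = 6055/(1/14526) + √6263*(-1/21677) = 6055*14526 - √6263/21677 = 87954930 - √6263/21677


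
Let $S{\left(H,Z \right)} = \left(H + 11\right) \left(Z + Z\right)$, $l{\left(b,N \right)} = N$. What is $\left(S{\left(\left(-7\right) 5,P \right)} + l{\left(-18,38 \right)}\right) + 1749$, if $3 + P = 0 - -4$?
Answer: $1739$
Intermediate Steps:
$P = 1$ ($P = -3 + \left(0 - -4\right) = -3 + \left(0 + 4\right) = -3 + 4 = 1$)
$S{\left(H,Z \right)} = 2 Z \left(11 + H\right)$ ($S{\left(H,Z \right)} = \left(11 + H\right) 2 Z = 2 Z \left(11 + H\right)$)
$\left(S{\left(\left(-7\right) 5,P \right)} + l{\left(-18,38 \right)}\right) + 1749 = \left(2 \cdot 1 \left(11 - 35\right) + 38\right) + 1749 = \left(2 \cdot 1 \left(-24\right) + 38\right) + 1749 = \left(-48 + 38\right) + 1749 = -10 + 1749 = 1739$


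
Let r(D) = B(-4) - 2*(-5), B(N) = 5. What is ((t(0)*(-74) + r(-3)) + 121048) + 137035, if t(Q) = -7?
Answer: 258616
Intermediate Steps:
r(D) = 15 (r(D) = 5 - 2*(-5) = 5 + 10 = 15)
((t(0)*(-74) + r(-3)) + 121048) + 137035 = ((-7*(-74) + 15) + 121048) + 137035 = ((518 + 15) + 121048) + 137035 = (533 + 121048) + 137035 = 121581 + 137035 = 258616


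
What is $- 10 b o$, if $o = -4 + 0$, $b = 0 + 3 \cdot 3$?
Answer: $360$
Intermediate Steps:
$b = 9$ ($b = 0 + 9 = 9$)
$o = -4$
$- 10 b o = \left(-10\right) 9 \left(-4\right) = \left(-90\right) \left(-4\right) = 360$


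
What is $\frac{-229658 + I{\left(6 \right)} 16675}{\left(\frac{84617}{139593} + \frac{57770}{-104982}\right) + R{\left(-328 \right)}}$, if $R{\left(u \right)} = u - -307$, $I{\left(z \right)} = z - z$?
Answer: $\frac{560930184947418}{51155137427} \approx 10965.0$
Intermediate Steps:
$I{\left(z \right)} = 0$
$R{\left(u \right)} = 307 + u$ ($R{\left(u \right)} = u + 307 = 307 + u$)
$\frac{-229658 + I{\left(6 \right)} 16675}{\left(\frac{84617}{139593} + \frac{57770}{-104982}\right) + R{\left(-328 \right)}} = \frac{-229658 + 0 \cdot 16675}{\left(\frac{84617}{139593} + \frac{57770}{-104982}\right) + \left(307 - 328\right)} = \frac{-229658 + 0}{\left(84617 \cdot \frac{1}{139593} + 57770 \left(- \frac{1}{104982}\right)\right) - 21} = - \frac{229658}{\left(\frac{84617}{139593} - \frac{28885}{52491}\right) - 21} = - \frac{229658}{\frac{136495714}{2442458721} - 21} = - \frac{229658}{- \frac{51155137427}{2442458721}} = \left(-229658\right) \left(- \frac{2442458721}{51155137427}\right) = \frac{560930184947418}{51155137427}$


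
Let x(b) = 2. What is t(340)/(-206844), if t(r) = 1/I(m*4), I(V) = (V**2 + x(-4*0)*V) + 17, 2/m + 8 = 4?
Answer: -1/3516348 ≈ -2.8439e-7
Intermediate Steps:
m = -1/2 (m = 2/(-8 + 4) = 2/(-4) = 2*(-1/4) = -1/2 ≈ -0.50000)
I(V) = 17 + V**2 + 2*V (I(V) = (V**2 + 2*V) + 17 = 17 + V**2 + 2*V)
t(r) = 1/17 (t(r) = 1/(17 + (-1/2*4)**2 + 2*(-1/2*4)) = 1/(17 + (-2)**2 + 2*(-2)) = 1/(17 + 4 - 4) = 1/17)
t(340)/(-206844) = (1/17)/(-206844) = (1/17)*(-1/206844) = -1/3516348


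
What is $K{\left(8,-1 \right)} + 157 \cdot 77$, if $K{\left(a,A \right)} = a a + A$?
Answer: $12152$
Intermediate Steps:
$K{\left(a,A \right)} = A + a^{2}$ ($K{\left(a,A \right)} = a^{2} + A = A + a^{2}$)
$K{\left(8,-1 \right)} + 157 \cdot 77 = \left(-1 + 8^{2}\right) + 157 \cdot 77 = \left(-1 + 64\right) + 12089 = 63 + 12089 = 12152$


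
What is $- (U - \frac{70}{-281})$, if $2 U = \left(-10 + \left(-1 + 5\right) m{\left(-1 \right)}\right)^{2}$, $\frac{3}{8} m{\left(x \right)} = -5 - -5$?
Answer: $- \frac{14120}{281} \approx -50.249$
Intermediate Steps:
$m{\left(x \right)} = 0$ ($m{\left(x \right)} = \frac{8 \left(-5 - -5\right)}{3} = \frac{8 \left(-5 + 5\right)}{3} = \frac{8}{3} \cdot 0 = 0$)
$U = 50$ ($U = \frac{\left(-10 + \left(-1 + 5\right) 0\right)^{2}}{2} = \frac{\left(-10 + 4 \cdot 0\right)^{2}}{2} = \frac{\left(-10 + 0\right)^{2}}{2} = \frac{\left(-10\right)^{2}}{2} = \frac{1}{2} \cdot 100 = 50$)
$- (U - \frac{70}{-281}) = - (50 - \frac{70}{-281}) = - (50 - 70 \left(- \frac{1}{281}\right)) = - (50 - - \frac{70}{281}) = - (50 + \frac{70}{281}) = \left(-1\right) \frac{14120}{281} = - \frac{14120}{281}$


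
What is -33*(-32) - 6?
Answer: 1050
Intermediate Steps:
-33*(-32) - 6 = 1056 - 6 = 1050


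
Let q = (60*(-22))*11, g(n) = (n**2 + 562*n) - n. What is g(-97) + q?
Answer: -59528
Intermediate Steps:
g(n) = n**2 + 561*n
q = -14520 (q = -1320*11 = -14520)
g(-97) + q = -97*(561 - 97) - 14520 = -97*464 - 14520 = -45008 - 14520 = -59528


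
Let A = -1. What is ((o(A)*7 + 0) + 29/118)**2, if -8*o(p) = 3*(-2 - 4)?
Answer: 14250625/55696 ≈ 255.86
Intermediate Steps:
o(p) = 9/4 (o(p) = -3*(-2 - 4)/8 = -3*(-6)/8 = -1/8*(-18) = 9/4)
((o(A)*7 + 0) + 29/118)**2 = (((9/4)*7 + 0) + 29/118)**2 = ((63/4 + 0) + 29*(1/118))**2 = (63/4 + 29/118)**2 = (3775/236)**2 = 14250625/55696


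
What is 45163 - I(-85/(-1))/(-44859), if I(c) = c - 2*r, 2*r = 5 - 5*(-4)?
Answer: 675322359/14953 ≈ 45163.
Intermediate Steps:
r = 25/2 (r = (5 - 5*(-4))/2 = (5 + 20)/2 = (½)*25 = 25/2 ≈ 12.500)
I(c) = -25 + c (I(c) = c - 2*25/2 = c - 25 = -25 + c)
45163 - I(-85/(-1))/(-44859) = 45163 - (-25 - 85/(-1))/(-44859) = 45163 - (-25 - 85*(-1))*(-1)/44859 = 45163 - (-25 + 85)*(-1)/44859 = 45163 - 60*(-1)/44859 = 45163 - 1*(-20/14953) = 45163 + 20/14953 = 675322359/14953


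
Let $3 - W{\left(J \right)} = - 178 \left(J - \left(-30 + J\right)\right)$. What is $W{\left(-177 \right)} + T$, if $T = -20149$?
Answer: $-14806$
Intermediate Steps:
$W{\left(J \right)} = 5343$ ($W{\left(J \right)} = 3 - - 178 \left(J - \left(-30 + J\right)\right) = 3 - \left(-178\right) 30 = 3 - -5340 = 3 + 5340 = 5343$)
$W{\left(-177 \right)} + T = 5343 - 20149 = -14806$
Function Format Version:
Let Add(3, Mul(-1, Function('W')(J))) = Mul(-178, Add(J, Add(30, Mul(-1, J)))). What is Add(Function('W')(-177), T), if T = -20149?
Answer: -14806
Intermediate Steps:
Function('W')(J) = 5343 (Function('W')(J) = Add(3, Mul(-1, Mul(-178, Add(J, Add(30, Mul(-1, J)))))) = Add(3, Mul(-1, Mul(-178, 30))) = Add(3, Mul(-1, -5340)) = Add(3, 5340) = 5343)
Add(Function('W')(-177), T) = Add(5343, -20149) = -14806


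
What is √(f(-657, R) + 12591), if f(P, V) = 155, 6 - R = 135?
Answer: √12746 ≈ 112.90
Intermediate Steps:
R = -129 (R = 6 - 1*135 = 6 - 135 = -129)
√(f(-657, R) + 12591) = √(155 + 12591) = √12746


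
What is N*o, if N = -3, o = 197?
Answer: -591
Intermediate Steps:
N*o = -3*197 = -591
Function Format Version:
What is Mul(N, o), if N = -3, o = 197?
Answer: -591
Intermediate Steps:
Mul(N, o) = Mul(-3, 197) = -591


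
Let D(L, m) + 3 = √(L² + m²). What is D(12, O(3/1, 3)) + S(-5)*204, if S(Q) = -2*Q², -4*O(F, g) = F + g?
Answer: -10203 + 3*√65/2 ≈ -10191.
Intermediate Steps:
O(F, g) = -F/4 - g/4 (O(F, g) = -(F + g)/4 = -F/4 - g/4)
D(L, m) = -3 + √(L² + m²)
D(12, O(3/1, 3)) + S(-5)*204 = (-3 + √(12² + (-3/(4*1) - ¼*3)²)) - 2*(-5)²*204 = (-3 + √(144 + (-3/4 - ¾)²)) - 2*25*204 = (-3 + √(144 + (-¼*3 - ¾)²)) - 50*204 = (-3 + √(144 + (-¾ - ¾)²)) - 10200 = (-3 + √(144 + (-3/2)²)) - 10200 = (-3 + √(144 + 9/4)) - 10200 = (-3 + √(585/4)) - 10200 = (-3 + 3*√65/2) - 10200 = -10203 + 3*√65/2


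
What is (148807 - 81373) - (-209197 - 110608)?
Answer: 387239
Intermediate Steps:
(148807 - 81373) - (-209197 - 110608) = 67434 - 1*(-319805) = 67434 + 319805 = 387239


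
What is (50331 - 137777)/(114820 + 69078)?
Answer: -43723/91949 ≈ -0.47551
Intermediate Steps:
(50331 - 137777)/(114820 + 69078) = -87446/183898 = -87446*1/183898 = -43723/91949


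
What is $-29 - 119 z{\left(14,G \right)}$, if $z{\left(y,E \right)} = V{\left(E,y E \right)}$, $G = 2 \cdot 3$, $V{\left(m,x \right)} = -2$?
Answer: $209$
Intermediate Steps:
$G = 6$
$z{\left(y,E \right)} = -2$
$-29 - 119 z{\left(14,G \right)} = -29 - -238 = -29 + 238 = 209$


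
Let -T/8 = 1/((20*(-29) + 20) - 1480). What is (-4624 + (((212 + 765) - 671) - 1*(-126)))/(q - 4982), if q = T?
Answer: 1068960/1270409 ≈ 0.84143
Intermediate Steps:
T = 1/255 (T = -8/((20*(-29) + 20) - 1480) = -8/((-580 + 20) - 1480) = -8/(-560 - 1480) = -8/(-2040) = -8*(-1/2040) = 1/255 ≈ 0.0039216)
q = 1/255 ≈ 0.0039216
(-4624 + (((212 + 765) - 671) - 1*(-126)))/(q - 4982) = (-4624 + (((212 + 765) - 671) - 1*(-126)))/(1/255 - 4982) = (-4624 + ((977 - 671) + 126))/(-1270409/255) = (-4624 + (306 + 126))*(-255/1270409) = (-4624 + 432)*(-255/1270409) = -4192*(-255/1270409) = 1068960/1270409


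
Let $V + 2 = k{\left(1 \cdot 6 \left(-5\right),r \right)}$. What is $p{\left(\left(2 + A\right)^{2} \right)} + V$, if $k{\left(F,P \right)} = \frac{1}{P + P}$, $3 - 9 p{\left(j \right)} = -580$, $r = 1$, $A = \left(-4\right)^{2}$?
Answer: $\frac{1139}{18} \approx 63.278$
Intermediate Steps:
$A = 16$
$p{\left(j \right)} = \frac{583}{9}$ ($p{\left(j \right)} = \frac{1}{3} - - \frac{580}{9} = \frac{1}{3} + \frac{580}{9} = \frac{583}{9}$)
$k{\left(F,P \right)} = \frac{1}{2 P}$
$V = - \frac{3}{2}$ ($V = -2 + \frac{1}{2 \cdot 1} = -2 + \frac{1}{2} \cdot 1 = -2 + \frac{1}{2} = - \frac{3}{2} \approx -1.5$)
$p{\left(\left(2 + A\right)^{2} \right)} + V = \frac{583}{9} - \frac{3}{2} = \frac{1139}{18}$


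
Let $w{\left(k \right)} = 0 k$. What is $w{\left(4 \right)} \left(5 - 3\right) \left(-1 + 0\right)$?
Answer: $0$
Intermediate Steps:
$w{\left(k \right)} = 0$
$w{\left(4 \right)} \left(5 - 3\right) \left(-1 + 0\right) = 0 \left(5 - 3\right) \left(-1 + 0\right) = 0 \cdot 2 \left(-1\right) = 0 \left(-2\right) = 0$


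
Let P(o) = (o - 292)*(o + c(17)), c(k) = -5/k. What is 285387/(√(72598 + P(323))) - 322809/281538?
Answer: -107603/93846 + 285387*√5967986/702116 ≈ 991.83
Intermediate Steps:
P(o) = (-292 + o)*(-5/17 + o) (P(o) = (o - 292)*(o - 5/17) = (-292 + o)*(o - 5*1/17) = (-292 + o)*(o - 5/17) = (-292 + o)*(-5/17 + o))
285387/(√(72598 + P(323))) - 322809/281538 = 285387/(√(72598 + (1460/17 + 323² - 4969/17*323))) - 322809/281538 = 285387/(√(72598 + (1460/17 + 104329 - 94411))) - 322809*1/281538 = 285387/(√(72598 + 170066/17)) - 107603/93846 = 285387/(√(1404232/17)) - 107603/93846 = 285387/((2*√5967986/17)) - 107603/93846 = 285387*(√5967986/702116) - 107603/93846 = 285387*√5967986/702116 - 107603/93846 = -107603/93846 + 285387*√5967986/702116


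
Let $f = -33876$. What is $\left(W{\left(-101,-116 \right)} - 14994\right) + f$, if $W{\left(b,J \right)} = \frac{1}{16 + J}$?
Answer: $- \frac{4887001}{100} \approx -48870.0$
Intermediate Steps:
$\left(W{\left(-101,-116 \right)} - 14994\right) + f = \left(\frac{1}{16 - 116} - 14994\right) - 33876 = \left(\frac{1}{-100} - 14994\right) - 33876 = \left(- \frac{1}{100} - 14994\right) - 33876 = - \frac{1499401}{100} - 33876 = - \frac{4887001}{100}$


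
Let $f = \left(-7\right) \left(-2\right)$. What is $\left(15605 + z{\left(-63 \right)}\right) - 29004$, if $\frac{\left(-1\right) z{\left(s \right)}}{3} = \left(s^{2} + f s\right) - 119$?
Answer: $-22303$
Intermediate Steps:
$f = 14$
$z{\left(s \right)} = 357 - 42 s - 3 s^{2}$ ($z{\left(s \right)} = - 3 \left(\left(s^{2} + 14 s\right) - 119\right) = - 3 \left(-119 + s^{2} + 14 s\right) = 357 - 42 s - 3 s^{2}$)
$\left(15605 + z{\left(-63 \right)}\right) - 29004 = \left(15605 - \left(-3003 + 11907\right)\right) - 29004 = \left(15605 + \left(357 + 2646 - 11907\right)\right) - 29004 = \left(15605 - 8904\right) - 29004 = 6701 - 29004 = -22303$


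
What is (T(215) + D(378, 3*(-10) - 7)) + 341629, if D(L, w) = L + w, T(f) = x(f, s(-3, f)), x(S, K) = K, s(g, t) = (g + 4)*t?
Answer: 342185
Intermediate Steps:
s(g, t) = t*(4 + g) (s(g, t) = (4 + g)*t = t*(4 + g))
T(f) = f (T(f) = f*(4 - 3) = f*1 = f)
(T(215) + D(378, 3*(-10) - 7)) + 341629 = (215 + (378 + (3*(-10) - 7))) + 341629 = (215 + (378 + (-30 - 7))) + 341629 = (215 + (378 - 37)) + 341629 = (215 + 341) + 341629 = 556 + 341629 = 342185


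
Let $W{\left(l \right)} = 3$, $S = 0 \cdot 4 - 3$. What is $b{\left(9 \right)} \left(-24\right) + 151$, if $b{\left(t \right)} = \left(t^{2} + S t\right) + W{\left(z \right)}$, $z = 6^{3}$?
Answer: $-1217$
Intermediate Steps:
$S = -3$ ($S = 0 - 3 = -3$)
$z = 216$
$b{\left(t \right)} = 3 + t^{2} - 3 t$ ($b{\left(t \right)} = \left(t^{2} - 3 t\right) + 3 = 3 + t^{2} - 3 t$)
$b{\left(9 \right)} \left(-24\right) + 151 = \left(3 + 9^{2} - 27\right) \left(-24\right) + 151 = \left(3 + 81 - 27\right) \left(-24\right) + 151 = 57 \left(-24\right) + 151 = -1368 + 151 = -1217$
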